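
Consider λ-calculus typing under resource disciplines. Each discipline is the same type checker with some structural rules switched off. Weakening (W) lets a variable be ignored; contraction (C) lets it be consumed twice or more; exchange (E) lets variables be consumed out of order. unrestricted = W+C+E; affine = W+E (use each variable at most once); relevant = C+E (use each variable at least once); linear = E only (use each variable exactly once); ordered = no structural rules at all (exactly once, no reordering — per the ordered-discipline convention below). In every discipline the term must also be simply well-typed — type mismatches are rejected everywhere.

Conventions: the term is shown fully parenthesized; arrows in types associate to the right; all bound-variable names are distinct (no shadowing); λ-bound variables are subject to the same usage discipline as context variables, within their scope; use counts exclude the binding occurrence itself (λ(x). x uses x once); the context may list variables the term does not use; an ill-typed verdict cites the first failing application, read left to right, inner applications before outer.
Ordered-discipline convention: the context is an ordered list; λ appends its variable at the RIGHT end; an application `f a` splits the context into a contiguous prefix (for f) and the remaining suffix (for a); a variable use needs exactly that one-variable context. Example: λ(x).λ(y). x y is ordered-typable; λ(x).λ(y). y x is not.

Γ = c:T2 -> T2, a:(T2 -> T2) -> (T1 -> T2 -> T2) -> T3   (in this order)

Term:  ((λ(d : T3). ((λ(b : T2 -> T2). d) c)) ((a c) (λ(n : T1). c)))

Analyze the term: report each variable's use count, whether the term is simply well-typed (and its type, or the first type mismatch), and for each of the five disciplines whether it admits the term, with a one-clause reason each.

usage: c ×3, a ×1, d (λ-bound) ×1, b (λ-bound) ×0, n (λ-bound) ×0
left-to-right use order: d, c, a, c, c
typing: well-typed — term : T3
ordered: ✗, c ×3 used more than once (contraction); b, n left unused
linear: ✗, c ×3 used more than once (contraction); b, n left unused
affine: ✗, c ×3 used more than once (contraction)
relevant: ✗, b, n left unused
unrestricted: ✓, typability at T3 is all that's needed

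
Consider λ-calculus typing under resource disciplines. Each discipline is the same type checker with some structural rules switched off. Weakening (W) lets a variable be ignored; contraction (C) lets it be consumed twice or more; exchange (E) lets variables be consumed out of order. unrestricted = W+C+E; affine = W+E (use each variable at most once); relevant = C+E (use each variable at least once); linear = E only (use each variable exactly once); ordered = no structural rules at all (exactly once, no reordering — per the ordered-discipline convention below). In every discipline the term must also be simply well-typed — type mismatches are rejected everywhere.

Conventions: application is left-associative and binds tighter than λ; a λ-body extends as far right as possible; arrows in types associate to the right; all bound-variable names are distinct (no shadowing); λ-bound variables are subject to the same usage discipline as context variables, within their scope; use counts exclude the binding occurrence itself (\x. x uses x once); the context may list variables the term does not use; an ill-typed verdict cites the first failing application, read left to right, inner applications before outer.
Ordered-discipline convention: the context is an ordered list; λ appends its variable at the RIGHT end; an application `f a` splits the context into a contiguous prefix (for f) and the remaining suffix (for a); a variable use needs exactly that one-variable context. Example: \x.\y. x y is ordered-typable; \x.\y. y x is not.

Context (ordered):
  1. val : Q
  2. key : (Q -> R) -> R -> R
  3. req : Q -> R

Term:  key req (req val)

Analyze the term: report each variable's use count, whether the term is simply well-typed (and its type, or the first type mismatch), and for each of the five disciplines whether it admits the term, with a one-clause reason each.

usage: val ×1; key ×1; req ×2
left-to-right use order: key, req, req, val
typing: ✓ — R
ordered: ✗, needs contraction — req ×2
linear: ✗, needs contraction — req ×2
affine: ✗, needs contraction — req ×2
relevant: ✓, none of val, key, req goes unused
unrestricted: ✓, well-typed at R; no restrictions here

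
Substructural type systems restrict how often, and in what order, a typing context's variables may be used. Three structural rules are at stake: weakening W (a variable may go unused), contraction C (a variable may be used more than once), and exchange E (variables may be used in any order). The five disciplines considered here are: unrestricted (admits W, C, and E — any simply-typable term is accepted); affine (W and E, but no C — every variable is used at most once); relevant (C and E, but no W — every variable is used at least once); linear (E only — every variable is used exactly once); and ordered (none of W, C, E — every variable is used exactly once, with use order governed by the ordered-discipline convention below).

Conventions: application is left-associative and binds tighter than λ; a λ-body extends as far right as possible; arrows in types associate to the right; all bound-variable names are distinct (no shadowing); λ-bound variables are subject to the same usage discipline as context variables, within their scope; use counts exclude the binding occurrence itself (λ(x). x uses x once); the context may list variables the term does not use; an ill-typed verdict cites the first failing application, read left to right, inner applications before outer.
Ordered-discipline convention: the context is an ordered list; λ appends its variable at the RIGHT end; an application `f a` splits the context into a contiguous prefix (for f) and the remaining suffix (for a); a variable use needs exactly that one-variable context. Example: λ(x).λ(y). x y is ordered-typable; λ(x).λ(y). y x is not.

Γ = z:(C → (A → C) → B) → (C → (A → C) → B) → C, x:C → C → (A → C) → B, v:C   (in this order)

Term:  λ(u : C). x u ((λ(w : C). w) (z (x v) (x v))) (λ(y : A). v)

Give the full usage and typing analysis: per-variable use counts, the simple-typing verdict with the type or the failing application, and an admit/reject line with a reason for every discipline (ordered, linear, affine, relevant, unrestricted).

use counts: z ×1; x ×3; v ×3; u [bound] ×1; w [bound] ×1; y [bound] ×0
uses in reading order: x, u, w, z, x, v, x, v, v
typing: well-typed at C → B
ordered ✗ (repeated use of x ×3, v ×3; y left unused)
linear ✗ (repeated use of x ×3, v ×3; y left unused)
affine ✗ (repeated use of x ×3, v ×3)
relevant ✗ (y left unused)
unrestricted ✓ (well-typed at C → B; no restrictions here)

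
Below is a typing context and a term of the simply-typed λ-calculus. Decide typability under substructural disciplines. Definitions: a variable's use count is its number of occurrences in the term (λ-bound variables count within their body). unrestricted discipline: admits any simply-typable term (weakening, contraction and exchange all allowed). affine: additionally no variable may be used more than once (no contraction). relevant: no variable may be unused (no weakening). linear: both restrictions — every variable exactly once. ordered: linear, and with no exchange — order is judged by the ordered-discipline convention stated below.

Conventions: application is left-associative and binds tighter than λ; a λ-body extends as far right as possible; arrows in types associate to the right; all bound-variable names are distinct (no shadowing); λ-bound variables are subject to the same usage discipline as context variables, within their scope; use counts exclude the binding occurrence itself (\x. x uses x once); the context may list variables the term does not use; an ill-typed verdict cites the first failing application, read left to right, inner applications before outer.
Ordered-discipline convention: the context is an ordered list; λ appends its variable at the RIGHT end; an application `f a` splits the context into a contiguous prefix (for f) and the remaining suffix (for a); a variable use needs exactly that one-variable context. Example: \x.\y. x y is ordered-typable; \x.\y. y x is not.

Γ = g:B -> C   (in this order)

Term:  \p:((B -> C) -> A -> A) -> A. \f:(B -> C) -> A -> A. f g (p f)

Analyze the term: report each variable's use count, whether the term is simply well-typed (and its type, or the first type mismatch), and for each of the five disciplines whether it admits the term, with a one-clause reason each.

use counts: g=1; p [bound]=1; f [bound]=2
uses in reading order: f, g, p, f
typing: well-typed — term : (((B -> C) -> A -> A) -> A) -> ((B -> C) -> A -> A) -> A
ordered: ✗, needs contraction — f ×2
linear: ✗, needs contraction — f ×2
affine: ✗, needs contraction — f ×2
relevant: ✓, at least one use each (g, p, f)
unrestricted: ✓, well-typed at (((B -> C) -> A -> A) -> A) -> ((B -> C) -> A -> A) -> A; no restrictions here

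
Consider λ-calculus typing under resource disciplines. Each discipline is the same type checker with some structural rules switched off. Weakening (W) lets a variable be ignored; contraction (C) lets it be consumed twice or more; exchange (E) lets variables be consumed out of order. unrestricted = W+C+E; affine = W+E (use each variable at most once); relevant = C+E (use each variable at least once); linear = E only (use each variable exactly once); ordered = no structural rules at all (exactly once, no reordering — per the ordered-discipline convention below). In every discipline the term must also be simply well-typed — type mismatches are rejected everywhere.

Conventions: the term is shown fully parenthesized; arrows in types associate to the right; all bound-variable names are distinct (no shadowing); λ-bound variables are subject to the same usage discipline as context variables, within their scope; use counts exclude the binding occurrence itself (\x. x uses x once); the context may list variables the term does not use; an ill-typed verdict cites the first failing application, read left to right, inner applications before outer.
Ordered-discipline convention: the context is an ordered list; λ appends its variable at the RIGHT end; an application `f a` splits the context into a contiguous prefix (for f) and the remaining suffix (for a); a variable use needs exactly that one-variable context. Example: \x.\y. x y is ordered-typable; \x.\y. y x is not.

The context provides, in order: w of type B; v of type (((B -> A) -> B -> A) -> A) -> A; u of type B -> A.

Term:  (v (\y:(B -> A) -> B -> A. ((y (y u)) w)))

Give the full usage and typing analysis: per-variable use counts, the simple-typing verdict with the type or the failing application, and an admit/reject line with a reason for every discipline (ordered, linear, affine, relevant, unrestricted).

usage: w: 1×; v: 1×; u: 1×; y [bound]: 2×
uses in reading order: v, y, y, u, w
typing: ✓ — A
ordered: ✗ — needs contraction — y ×2
linear: ✗ — needs contraction — y ×2
affine: ✗ — needs contraction — y ×2
relevant: ✓ — none of w, v, u, y goes unused
unrestricted: ✓ — type-checks (A) and nothing is barred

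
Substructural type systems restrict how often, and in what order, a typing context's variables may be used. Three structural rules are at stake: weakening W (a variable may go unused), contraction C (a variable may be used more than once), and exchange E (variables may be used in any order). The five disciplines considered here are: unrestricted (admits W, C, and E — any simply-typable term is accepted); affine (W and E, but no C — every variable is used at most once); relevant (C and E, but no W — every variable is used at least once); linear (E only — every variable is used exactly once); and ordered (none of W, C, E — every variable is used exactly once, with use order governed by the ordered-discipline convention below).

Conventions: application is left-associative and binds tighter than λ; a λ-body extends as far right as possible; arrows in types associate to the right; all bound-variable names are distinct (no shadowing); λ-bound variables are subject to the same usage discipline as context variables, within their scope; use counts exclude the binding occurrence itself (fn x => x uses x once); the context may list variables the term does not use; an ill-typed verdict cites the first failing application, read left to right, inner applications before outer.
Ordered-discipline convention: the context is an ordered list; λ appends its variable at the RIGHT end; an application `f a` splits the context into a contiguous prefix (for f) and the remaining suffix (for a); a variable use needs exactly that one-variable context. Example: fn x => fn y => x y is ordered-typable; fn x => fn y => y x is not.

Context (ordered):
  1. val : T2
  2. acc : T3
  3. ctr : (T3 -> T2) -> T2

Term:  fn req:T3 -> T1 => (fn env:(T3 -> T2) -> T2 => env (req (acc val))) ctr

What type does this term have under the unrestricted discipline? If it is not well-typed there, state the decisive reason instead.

not well-typed under unrestricted — a type mismatch blocks all five
variable uses: val: 1×, acc: 1×, ctr: 1×, req (λ-bound): 1×, env (λ-bound): 1×
uses in reading order: env, req, acc, val, ctr
typing: ill-typed: can't apply a value of type T3
per-discipline verdicts: ordered ✗, linear ✗, affine ✗, relevant ✗, unrestricted ✗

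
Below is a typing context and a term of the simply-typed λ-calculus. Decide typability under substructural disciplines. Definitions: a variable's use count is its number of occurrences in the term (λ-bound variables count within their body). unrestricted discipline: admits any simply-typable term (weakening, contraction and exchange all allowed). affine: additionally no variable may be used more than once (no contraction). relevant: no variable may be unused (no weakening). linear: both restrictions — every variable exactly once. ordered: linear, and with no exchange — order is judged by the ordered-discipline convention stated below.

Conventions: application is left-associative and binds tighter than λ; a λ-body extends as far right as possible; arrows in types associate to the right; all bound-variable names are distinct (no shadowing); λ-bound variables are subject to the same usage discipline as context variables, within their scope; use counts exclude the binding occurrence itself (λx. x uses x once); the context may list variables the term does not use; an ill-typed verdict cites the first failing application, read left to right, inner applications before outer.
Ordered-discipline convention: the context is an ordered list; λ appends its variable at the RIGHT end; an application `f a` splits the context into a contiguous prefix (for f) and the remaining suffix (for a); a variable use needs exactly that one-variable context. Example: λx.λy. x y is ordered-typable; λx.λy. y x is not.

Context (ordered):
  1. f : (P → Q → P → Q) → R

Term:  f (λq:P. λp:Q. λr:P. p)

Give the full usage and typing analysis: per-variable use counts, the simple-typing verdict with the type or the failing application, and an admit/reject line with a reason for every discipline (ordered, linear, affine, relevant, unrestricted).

usage: f ×1, q [bound] ×0, p [bound] ×1, r [bound] ×0
uses in reading order: f, p
typing: the term checks, with type R
ordered ✗ (needs weakening: q, r unused)
linear ✗ (needs weakening: q, r unused)
affine ✓ (none of f, q, p, r used more than once)
relevant ✗ (needs weakening: q, r unused)
unrestricted ✓ (well-typed at R; no restrictions here)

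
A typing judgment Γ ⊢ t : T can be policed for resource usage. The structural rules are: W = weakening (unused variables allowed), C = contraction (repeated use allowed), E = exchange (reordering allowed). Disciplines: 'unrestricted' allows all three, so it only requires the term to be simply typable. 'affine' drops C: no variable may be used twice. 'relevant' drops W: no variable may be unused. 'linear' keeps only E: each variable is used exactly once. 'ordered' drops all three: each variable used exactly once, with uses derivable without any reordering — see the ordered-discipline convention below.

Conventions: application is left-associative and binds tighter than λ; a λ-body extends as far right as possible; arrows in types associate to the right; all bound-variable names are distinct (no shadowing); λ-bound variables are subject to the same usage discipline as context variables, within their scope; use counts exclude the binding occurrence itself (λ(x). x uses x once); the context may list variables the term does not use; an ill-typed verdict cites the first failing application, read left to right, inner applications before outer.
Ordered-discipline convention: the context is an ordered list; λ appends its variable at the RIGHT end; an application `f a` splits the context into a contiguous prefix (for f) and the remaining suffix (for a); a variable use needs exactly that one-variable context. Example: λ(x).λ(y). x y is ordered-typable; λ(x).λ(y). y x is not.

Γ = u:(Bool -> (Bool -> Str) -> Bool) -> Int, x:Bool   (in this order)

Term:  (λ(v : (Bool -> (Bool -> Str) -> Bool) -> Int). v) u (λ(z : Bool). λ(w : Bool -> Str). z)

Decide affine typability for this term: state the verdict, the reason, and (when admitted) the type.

yes — u, x, v, z, w: no repeats, contraction unneeded; term : Int
counts: u: 1×; x: 0×; v [bound]: 1×; z [bound]: 1×; w [bound]: 0×
uses in reading order: v, u, z
typing: the term checks, with type Int
per-discipline verdicts: ordered ✗ · linear ✗ · affine ✓ · relevant ✗ · unrestricted ✓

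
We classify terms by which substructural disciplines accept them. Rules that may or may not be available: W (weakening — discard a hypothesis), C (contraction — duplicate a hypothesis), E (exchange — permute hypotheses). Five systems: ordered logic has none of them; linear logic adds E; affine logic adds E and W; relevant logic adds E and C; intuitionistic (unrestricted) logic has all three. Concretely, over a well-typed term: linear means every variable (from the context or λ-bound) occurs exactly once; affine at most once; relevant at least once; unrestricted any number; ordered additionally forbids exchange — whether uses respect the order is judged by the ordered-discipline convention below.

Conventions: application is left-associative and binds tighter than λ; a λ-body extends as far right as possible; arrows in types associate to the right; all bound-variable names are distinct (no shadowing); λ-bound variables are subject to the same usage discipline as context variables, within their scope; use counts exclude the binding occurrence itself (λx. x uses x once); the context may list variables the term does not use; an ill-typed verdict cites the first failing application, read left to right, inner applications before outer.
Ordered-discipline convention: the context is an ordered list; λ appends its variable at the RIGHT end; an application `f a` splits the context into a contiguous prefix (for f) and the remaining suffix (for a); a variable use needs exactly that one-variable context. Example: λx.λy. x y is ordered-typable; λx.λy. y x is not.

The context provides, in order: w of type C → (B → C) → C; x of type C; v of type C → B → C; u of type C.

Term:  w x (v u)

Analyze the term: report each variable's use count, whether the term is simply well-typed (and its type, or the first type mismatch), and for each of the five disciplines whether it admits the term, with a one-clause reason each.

use counts: w=1, x=1, v=1, u=1
left-to-right use order: w, x, v, u
typing: the term checks, with type C
ordered: ✓ — single-use (w, x, v, u), ordered derivation ok
linear: ✓ — w, x, v, u: one use apiece
affine: ✓ — none of w, x, v, u used more than once
relevant: ✓ — every one of w, x, v, u appears
unrestricted: ✓ — type-checks (C) and nothing is barred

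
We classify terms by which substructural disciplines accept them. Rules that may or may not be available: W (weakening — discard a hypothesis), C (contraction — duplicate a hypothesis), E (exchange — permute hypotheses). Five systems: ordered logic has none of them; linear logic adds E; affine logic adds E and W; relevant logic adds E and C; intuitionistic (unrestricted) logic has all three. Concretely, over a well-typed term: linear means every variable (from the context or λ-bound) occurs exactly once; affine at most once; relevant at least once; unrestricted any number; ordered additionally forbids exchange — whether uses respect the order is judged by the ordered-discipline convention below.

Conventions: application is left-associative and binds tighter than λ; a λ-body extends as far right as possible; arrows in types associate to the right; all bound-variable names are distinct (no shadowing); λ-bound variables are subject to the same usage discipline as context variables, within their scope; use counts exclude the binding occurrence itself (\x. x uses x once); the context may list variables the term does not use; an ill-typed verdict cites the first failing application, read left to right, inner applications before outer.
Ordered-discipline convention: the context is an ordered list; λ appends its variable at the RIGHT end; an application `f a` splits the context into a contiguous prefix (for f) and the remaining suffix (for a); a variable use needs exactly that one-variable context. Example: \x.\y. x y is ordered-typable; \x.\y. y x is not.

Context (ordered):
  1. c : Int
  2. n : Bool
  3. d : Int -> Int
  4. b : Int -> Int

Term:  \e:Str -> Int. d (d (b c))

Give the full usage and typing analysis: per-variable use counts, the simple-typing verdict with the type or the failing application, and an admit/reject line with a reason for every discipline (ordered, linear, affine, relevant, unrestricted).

use counts: c ×1, n ×0, d ×2, b ×1, e (bound) ×0
use order (left to right): d, d, b, c
typing: the term checks, with type (Str -> Int) -> Int
ordered ✗ (d ×2 used more than once (contraction); n, e left unused)
linear ✗ (d ×2 used more than once (contraction); n, e left unused)
affine ✗ (d ×2 used more than once (contraction))
relevant ✗ (n, e left unused)
unrestricted ✓ (typability at (Str -> Int) -> Int is all that's needed)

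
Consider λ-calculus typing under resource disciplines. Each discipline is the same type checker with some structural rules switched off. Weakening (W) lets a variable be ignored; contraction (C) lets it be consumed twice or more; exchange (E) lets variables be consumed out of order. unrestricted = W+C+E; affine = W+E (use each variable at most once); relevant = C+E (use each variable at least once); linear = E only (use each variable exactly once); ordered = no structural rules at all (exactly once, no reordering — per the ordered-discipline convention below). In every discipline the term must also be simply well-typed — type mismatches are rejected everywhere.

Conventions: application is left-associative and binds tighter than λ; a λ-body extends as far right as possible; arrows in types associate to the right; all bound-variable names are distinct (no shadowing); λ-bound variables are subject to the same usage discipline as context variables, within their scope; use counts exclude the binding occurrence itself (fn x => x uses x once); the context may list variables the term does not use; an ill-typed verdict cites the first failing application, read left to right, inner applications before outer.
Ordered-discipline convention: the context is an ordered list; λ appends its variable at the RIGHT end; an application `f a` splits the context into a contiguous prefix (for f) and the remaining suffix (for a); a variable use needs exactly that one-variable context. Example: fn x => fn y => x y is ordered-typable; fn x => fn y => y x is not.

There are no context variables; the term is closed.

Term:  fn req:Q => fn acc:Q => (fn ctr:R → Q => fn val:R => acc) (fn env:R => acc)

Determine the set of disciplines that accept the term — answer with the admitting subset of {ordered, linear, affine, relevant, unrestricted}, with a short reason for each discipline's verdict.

accepted by: unrestricted
usage: req (λ-bound)=0; acc (λ-bound)=2; ctr (λ-bound)=0; val (λ-bound)=0; env (λ-bound)=0
uses in reading order: acc, acc
typing: ✓ — Q → Q → R → Q
ordered: ✗, needs contraction — acc ×2; unused: req, ctr, val, env — weakening required
linear: ✗, needs contraction — acc ×2; unused: req, ctr, val, env — weakening required
affine: ✗, needs contraction — acc ×2
relevant: ✗, unused: req, ctr, val, env — weakening required
unrestricted: ✓, typability at Q → Q → R → Q is all that's needed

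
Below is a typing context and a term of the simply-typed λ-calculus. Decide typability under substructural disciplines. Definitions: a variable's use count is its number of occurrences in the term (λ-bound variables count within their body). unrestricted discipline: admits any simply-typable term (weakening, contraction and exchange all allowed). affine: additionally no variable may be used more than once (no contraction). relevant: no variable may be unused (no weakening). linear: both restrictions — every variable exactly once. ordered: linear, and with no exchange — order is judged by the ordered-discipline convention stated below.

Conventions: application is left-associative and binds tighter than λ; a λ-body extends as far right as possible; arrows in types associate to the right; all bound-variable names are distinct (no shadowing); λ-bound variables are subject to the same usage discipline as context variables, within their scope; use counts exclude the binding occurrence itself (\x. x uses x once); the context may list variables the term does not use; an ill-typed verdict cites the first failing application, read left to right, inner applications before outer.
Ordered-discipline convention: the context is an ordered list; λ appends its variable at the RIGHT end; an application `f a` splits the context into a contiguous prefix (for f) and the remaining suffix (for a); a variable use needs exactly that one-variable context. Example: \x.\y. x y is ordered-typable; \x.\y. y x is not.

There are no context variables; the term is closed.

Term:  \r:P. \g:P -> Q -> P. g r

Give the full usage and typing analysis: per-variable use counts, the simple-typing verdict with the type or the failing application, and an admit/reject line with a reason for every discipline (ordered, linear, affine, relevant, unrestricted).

counts: r (bound): 1×; g (bound): 1×
use order (left to right): g, r
typing: well-typed — term : P -> (P -> Q -> P) -> Q -> P
ordered: ✗ — no contiguous prefix/suffix split fits g, r
linear: ✓ — single use per variable (r, g)
affine: ✓ — at most one use each (r, g)
relevant: ✓ — r, g: all used, weakening unneeded
unrestricted: ✓ — well-typed at P -> (P -> Q -> P) -> Q -> P; no restrictions here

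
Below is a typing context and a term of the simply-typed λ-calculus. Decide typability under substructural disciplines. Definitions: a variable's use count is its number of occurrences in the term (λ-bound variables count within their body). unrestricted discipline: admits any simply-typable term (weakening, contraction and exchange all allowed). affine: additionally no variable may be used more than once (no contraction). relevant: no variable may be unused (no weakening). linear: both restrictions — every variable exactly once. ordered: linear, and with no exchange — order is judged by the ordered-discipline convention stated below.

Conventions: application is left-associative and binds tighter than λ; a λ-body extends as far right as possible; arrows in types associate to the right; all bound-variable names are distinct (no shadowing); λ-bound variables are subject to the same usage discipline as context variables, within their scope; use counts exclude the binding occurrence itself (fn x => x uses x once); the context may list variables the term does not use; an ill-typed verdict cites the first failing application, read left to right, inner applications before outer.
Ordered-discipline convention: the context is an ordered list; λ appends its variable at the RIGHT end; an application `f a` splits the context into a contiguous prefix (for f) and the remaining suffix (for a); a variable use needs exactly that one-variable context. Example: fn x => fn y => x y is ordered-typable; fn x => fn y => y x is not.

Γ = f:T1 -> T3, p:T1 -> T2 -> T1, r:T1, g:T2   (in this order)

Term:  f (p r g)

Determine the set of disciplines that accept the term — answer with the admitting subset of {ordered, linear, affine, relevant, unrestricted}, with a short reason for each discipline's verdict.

accepted by: ordered, linear, affine, relevant, unrestricted
usage: f=1; p=1; r=1; g=1
uses in reading order: f, p, r, g
typing: ✓ — T3
ordered: ✓, f, p, r, g once each; derivable with no W/C/E
linear: ✓, exactly-once usage across f, p, r, g
affine: ✓, f, p, r, g: no repeats, contraction unneeded
relevant: ✓, none of f, p, r, g goes unused
unrestricted: ✓, simply typable at T3; W, C, E all held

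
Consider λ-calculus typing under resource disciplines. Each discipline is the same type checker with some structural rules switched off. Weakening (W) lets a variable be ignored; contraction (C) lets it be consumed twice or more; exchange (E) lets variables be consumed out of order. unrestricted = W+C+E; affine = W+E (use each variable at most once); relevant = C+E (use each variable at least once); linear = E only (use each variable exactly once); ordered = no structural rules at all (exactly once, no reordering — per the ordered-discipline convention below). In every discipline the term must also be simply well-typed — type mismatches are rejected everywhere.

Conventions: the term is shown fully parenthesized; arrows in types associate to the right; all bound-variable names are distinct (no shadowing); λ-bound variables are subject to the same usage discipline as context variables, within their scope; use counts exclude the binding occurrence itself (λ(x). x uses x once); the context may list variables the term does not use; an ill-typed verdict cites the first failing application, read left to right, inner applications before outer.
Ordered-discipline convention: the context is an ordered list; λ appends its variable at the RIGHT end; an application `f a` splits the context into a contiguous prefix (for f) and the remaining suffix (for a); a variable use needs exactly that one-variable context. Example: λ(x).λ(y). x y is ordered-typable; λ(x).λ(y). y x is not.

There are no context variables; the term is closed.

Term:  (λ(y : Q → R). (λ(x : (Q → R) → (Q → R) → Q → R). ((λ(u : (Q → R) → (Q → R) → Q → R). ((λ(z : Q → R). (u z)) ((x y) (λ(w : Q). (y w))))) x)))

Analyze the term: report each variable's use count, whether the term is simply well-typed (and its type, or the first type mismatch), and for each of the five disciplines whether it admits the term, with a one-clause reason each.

variable uses: y [bound]=2; x [bound]=2; u [bound]=1; z [bound]=1; w [bound]=1
order of uses: u, z, x, y, y, w, x
typing: well-typed — term : (Q → R) → ((Q → R) → (Q → R) → Q → R) → (Q → R) → Q → R
ordered ✗ (repeated use of y ×2, x ×2)
linear ✗ (repeated use of y ×2, x ×2)
affine ✗ (repeated use of y ×2, x ×2)
relevant ✓ (y, x, u, z, w: all used, weakening unneeded)
unrestricted ✓ (type-checks ((Q → R) → ((Q → R) → (Q → R) → Q → R) → (Q → R) → Q → R) and nothing is barred)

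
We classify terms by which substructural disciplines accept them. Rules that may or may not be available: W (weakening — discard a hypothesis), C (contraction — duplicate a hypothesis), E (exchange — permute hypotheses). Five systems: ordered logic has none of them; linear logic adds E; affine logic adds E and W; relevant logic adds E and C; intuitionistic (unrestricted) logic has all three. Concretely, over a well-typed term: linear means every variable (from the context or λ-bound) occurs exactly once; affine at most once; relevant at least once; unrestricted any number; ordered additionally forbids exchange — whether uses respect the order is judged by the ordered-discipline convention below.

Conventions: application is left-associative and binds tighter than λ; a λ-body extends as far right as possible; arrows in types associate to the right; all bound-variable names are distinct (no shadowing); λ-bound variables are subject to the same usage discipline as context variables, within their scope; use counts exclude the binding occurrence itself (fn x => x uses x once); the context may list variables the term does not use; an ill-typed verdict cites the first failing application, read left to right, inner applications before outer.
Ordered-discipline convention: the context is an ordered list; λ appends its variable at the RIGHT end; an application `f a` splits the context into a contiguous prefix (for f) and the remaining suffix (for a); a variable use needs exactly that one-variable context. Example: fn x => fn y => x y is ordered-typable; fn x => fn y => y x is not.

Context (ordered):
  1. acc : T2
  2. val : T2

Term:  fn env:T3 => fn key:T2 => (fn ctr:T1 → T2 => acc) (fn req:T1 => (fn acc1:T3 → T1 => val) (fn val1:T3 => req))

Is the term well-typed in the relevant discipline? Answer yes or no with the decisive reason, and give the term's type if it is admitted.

no — unused: env, key, ctr, acc1, val1 — weakening required
counts: acc=1; val=1; env [bound]=0; key [bound]=0; ctr [bound]=0; req [bound]=1; acc1 [bound]=0; val1 [bound]=0
use order (left to right): acc, val, req
typing: well-typed — term : T3 → T2 → T2
across the five disciplines: ordered ✗ | linear ✗ | affine ✓ | relevant ✗ | unrestricted ✓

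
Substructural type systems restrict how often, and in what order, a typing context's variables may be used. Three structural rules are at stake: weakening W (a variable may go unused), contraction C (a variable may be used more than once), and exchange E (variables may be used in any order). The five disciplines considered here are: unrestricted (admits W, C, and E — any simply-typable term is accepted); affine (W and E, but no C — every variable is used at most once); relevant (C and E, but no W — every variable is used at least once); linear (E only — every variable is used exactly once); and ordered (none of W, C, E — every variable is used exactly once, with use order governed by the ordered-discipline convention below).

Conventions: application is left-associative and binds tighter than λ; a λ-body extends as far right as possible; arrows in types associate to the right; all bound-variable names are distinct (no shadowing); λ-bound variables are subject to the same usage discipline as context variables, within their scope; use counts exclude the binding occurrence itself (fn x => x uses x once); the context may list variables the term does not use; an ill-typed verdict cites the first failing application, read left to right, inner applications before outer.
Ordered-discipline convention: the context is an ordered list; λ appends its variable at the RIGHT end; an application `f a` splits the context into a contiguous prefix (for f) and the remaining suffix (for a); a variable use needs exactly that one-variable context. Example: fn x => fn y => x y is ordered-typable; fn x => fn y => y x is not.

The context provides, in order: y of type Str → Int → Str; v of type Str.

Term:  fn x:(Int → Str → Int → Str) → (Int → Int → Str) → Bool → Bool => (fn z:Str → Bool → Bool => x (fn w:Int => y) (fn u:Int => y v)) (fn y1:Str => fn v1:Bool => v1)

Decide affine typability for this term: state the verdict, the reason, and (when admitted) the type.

no — uses contraction: y ×2
usage: y=2; v=1; x (λ-bound)=1; z (λ-bound)=0; w (λ-bound)=0; u (λ-bound)=0; y1 (λ-bound)=0; v1 (λ-bound)=1
uses in reading order: x, y, y, v, v1
typing: the term checks, with type ((Int → Str → Int → Str) → (Int → Int → Str) → Bool → Bool) → Bool → Bool
summary: ordered ✗, linear ✗, affine ✗, relevant ✗, unrestricted ✓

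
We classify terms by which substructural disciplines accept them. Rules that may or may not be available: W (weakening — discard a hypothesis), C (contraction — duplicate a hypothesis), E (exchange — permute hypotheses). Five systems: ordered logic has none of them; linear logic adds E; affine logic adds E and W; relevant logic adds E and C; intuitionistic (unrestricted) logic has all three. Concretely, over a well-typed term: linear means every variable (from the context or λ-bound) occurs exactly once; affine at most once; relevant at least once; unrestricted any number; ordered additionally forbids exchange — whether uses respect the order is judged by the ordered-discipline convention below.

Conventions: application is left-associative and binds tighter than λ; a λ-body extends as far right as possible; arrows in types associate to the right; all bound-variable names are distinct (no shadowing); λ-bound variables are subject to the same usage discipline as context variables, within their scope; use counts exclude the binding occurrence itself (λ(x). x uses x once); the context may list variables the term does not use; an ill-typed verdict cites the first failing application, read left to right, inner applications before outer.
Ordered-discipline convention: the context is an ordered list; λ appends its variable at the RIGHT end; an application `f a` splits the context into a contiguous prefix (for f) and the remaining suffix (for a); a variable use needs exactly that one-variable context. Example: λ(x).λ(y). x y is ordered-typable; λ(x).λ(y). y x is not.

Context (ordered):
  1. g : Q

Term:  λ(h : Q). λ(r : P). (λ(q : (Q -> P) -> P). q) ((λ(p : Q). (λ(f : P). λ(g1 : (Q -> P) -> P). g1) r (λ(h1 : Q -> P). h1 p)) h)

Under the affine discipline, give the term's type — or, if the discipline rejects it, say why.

term : Q -> P -> (Q -> P) -> P
usage: g ×0; h (λ-bound) ×1; r (λ-bound) ×1; q (λ-bound) ×1; p (λ-bound) ×1; f (λ-bound) ×0; g1 (λ-bound) ×1; h1 (λ-bound) ×1
uses in reading order: q, g1, r, h1, p, h
typing: well-typed at Q -> P -> (Q -> P) -> P
per-discipline verdicts: ordered ✗ | linear ✗ | affine ✓ | relevant ✗ | unrestricted ✓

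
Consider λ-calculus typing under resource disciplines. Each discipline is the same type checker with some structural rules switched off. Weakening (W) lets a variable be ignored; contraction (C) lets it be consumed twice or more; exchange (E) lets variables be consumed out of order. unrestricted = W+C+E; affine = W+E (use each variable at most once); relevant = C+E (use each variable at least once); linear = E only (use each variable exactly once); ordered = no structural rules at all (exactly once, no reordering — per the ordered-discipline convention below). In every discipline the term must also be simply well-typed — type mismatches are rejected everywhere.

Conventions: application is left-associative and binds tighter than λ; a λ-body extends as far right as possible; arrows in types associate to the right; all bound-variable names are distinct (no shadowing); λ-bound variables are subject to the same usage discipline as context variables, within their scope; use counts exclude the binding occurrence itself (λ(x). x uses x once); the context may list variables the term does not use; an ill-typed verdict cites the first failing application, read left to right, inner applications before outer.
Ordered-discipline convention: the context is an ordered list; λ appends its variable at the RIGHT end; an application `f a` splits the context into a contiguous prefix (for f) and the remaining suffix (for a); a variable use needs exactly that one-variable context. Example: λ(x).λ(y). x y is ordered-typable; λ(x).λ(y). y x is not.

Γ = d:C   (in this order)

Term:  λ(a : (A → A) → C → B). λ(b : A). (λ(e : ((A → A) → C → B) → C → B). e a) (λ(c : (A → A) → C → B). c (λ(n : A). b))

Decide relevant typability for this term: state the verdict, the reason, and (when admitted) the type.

no — unused: d, n — weakening required
use counts: d=0, a (λ-bound)=1, b (λ-bound)=1, e (λ-bound)=1, c (λ-bound)=1, n (λ-bound)=0
order of uses: e, a, c, b
typing: the term checks, with type ((A → A) → C → B) → A → C → B
across the five disciplines: ordered ✗; linear ✗; affine ✓; relevant ✗; unrestricted ✓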